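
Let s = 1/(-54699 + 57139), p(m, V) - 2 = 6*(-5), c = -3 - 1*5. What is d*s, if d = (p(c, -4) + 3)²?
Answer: 125/488 ≈ 0.25615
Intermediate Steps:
c = -8 (c = -3 - 5 = -8)
p(m, V) = -28 (p(m, V) = 2 + 6*(-5) = 2 - 30 = -28)
s = 1/2440 ≈ 0.00040984
d = 625 (d = (-28 + 3)² = (-25)² = 625)
d*s = 625*(1/2440) = 125/488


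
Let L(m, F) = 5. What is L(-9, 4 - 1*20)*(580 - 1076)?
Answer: -2480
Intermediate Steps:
L(-9, 4 - 1*20)*(580 - 1076) = 5*(580 - 1076) = 5*(-496) = -2480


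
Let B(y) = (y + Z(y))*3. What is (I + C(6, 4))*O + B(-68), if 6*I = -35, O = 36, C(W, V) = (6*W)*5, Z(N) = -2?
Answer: 6060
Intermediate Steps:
C(W, V) = 30*W
I = -35/6 (I = (⅙)*(-35) = -35/6 ≈ -5.8333)
B(y) = -6 + 3*y (B(y) = (y - 2)*3 = (-2 + y)*3 = -6 + 3*y)
(I + C(6, 4))*O + B(-68) = (-35/6 + 30*6)*36 + (-6 + 3*(-68)) = (-35/6 + 180)*36 + (-6 - 204) = (1045/6)*36 - 210 = 6270 - 210 = 6060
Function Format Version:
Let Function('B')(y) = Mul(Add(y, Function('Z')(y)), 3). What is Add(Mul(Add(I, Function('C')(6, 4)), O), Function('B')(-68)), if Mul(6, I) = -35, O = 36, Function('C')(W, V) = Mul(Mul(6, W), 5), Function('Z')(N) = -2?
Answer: 6060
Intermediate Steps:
Function('C')(W, V) = Mul(30, W)
I = Rational(-35, 6) (I = Mul(Rational(1, 6), -35) = Rational(-35, 6) ≈ -5.8333)
Function('B')(y) = Add(-6, Mul(3, y)) (Function('B')(y) = Mul(Add(y, -2), 3) = Mul(Add(-2, y), 3) = Add(-6, Mul(3, y)))
Add(Mul(Add(I, Function('C')(6, 4)), O), Function('B')(-68)) = Add(Mul(Add(Rational(-35, 6), Mul(30, 6)), 36), Add(-6, Mul(3, -68))) = Add(Mul(Add(Rational(-35, 6), 180), 36), Add(-6, -204)) = Add(Mul(Rational(1045, 6), 36), -210) = Add(6270, -210) = 6060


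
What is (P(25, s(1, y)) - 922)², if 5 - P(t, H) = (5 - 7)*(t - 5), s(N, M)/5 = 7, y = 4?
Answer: 769129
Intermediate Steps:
s(N, M) = 35 (s(N, M) = 5*7 = 35)
P(t, H) = -5 + 2*t (P(t, H) = 5 - (5 - 7)*(t - 5) = 5 - (-2)*(-5 + t) = 5 - (10 - 2*t) = 5 + (-10 + 2*t) = -5 + 2*t)
(P(25, s(1, y)) - 922)² = ((-5 + 2*25) - 922)² = ((-5 + 50) - 922)² = (45 - 922)² = (-877)² = 769129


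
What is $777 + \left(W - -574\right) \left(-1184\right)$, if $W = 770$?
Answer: $-1590519$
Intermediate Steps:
$777 + \left(W - -574\right) \left(-1184\right) = 777 + \left(770 - -574\right) \left(-1184\right) = 777 + \left(770 + 574\right) \left(-1184\right) = 777 + 1344 \left(-1184\right) = 777 - 1591296 = -1590519$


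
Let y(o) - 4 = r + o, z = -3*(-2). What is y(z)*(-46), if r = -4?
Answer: -276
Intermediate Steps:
z = 6
y(o) = o (y(o) = 4 + (-4 + o) = o)
y(z)*(-46) = 6*(-46) = -276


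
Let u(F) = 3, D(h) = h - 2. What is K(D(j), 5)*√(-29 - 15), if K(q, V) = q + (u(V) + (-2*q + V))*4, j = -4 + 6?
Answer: 64*I*√11 ≈ 212.26*I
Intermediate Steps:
j = 2
D(h) = -2 + h
K(q, V) = 12 - 7*q + 4*V (K(q, V) = q + (3 + (-2*q + V))*4 = q + (3 + (V - 2*q))*4 = q + (3 + V - 2*q)*4 = q + (12 - 8*q + 4*V) = 12 - 7*q + 4*V)
K(D(j), 5)*√(-29 - 15) = (12 - 7*(-2 + 2) + 4*5)*√(-29 - 15) = (12 - 7*0 + 20)*√(-44) = (12 + 0 + 20)*(2*I*√11) = 32*(2*I*√11) = 64*I*√11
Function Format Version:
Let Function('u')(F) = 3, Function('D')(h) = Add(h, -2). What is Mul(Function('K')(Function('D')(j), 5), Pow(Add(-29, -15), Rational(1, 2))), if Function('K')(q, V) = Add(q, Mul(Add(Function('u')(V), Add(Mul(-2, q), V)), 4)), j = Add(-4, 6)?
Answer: Mul(64, I, Pow(11, Rational(1, 2))) ≈ Mul(212.26, I)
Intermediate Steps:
j = 2
Function('D')(h) = Add(-2, h)
Function('K')(q, V) = Add(12, Mul(-7, q), Mul(4, V)) (Function('K')(q, V) = Add(q, Mul(Add(3, Add(Mul(-2, q), V)), 4)) = Add(q, Mul(Add(3, Add(V, Mul(-2, q))), 4)) = Add(q, Mul(Add(3, V, Mul(-2, q)), 4)) = Add(q, Add(12, Mul(-8, q), Mul(4, V))) = Add(12, Mul(-7, q), Mul(4, V)))
Mul(Function('K')(Function('D')(j), 5), Pow(Add(-29, -15), Rational(1, 2))) = Mul(Add(12, Mul(-7, Add(-2, 2)), Mul(4, 5)), Pow(Add(-29, -15), Rational(1, 2))) = Mul(Add(12, Mul(-7, 0), 20), Pow(-44, Rational(1, 2))) = Mul(Add(12, 0, 20), Mul(2, I, Pow(11, Rational(1, 2)))) = Mul(32, Mul(2, I, Pow(11, Rational(1, 2)))) = Mul(64, I, Pow(11, Rational(1, 2)))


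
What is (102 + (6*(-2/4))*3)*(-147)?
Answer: -13671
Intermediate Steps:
(102 + (6*(-2/4))*3)*(-147) = (102 + (6*(-2*¼))*3)*(-147) = (102 + (6*(-½))*3)*(-147) = (102 - 3*3)*(-147) = (102 - 9)*(-147) = 93*(-147) = -13671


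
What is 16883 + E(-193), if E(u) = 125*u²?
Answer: 4673008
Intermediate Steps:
16883 + E(-193) = 16883 + 125*(-193)² = 16883 + 125*37249 = 16883 + 4656125 = 4673008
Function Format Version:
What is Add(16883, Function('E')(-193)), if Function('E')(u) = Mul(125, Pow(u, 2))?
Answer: 4673008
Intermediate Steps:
Add(16883, Function('E')(-193)) = Add(16883, Mul(125, Pow(-193, 2))) = Add(16883, Mul(125, 37249)) = Add(16883, 4656125) = 4673008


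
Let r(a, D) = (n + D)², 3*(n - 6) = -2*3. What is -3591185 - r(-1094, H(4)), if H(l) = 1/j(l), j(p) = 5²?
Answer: -2244500826/625 ≈ -3.5912e+6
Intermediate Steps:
n = 4 (n = 6 + (-2*3)/3 = 6 + (⅓)*(-6) = 6 - 2 = 4)
j(p) = 25
H(l) = 1/25
r(a, D) = (4 + D)²
-3591185 - r(-1094, H(4)) = -3591185 - (4 + 1/25)² = -3591185 - (101/25)² = -3591185 - 1*10201/625 = -3591185 - 10201/625 = -2244500826/625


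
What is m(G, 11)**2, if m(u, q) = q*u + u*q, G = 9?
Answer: 39204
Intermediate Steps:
m(u, q) = 2*q*u (m(u, q) = q*u + q*u = 2*q*u)
m(G, 11)**2 = (2*11*9)**2 = 198**2 = 39204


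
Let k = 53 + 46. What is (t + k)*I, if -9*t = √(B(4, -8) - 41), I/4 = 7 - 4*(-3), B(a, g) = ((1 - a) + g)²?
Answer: 7524 - 304*√5/9 ≈ 7448.5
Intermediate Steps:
B(a, g) = (1 + g - a)²
k = 99
I = 76 (I = 4*(7 - 4*(-3)) = 4*(7 + 12) = 4*19 = 76)
t = -4*√5/9 (t = -√((1 - 8 - 1*4)² - 41)/9 = -√((1 - 8 - 4)² - 41)/9 = -√((-11)² - 41)/9 = -√(121 - 41)/9 = -4*√5/9 ≈ -0.99381)
(t + k)*I = (-4*√5/9 + 99)*76 = (99 - 4*√5/9)*76 = 7524 - 304*√5/9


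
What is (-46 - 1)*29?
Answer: -1363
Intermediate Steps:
(-46 - 1)*29 = -47*29 = -1363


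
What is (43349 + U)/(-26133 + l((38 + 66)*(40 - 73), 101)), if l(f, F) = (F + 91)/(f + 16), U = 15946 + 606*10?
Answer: -1860439/743921 ≈ -2.5009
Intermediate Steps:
U = 22006 (U = 15946 + 6060 = 22006)
l(f, F) = (91 + F)/(16 + f)
(43349 + U)/(-26133 + l((38 + 66)*(40 - 73), 101)) = (43349 + 22006)/(-26133 + (91 + 101)/(16 + (38 + 66)*(40 - 73))) = 65355/(-26133 + 192/(16 + 104*(-33))) = 65355/(-26133 + 192/(16 - 3432)) = 65355/(-26133 + 192/(-3416)) = 65355/(-26133 - 1/3416*192) = 65355/(-26133 - 24/427) = 65355/(-11158815/427) = 65355*(-427/11158815) = -1860439/743921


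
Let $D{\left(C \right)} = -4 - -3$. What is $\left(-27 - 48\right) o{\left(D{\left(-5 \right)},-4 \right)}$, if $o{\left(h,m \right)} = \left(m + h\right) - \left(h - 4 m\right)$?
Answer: $1500$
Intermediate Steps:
$D{\left(C \right)} = -1$ ($D{\left(C \right)} = -4 + 3 = -1$)
$o{\left(h,m \right)} = 5 m$ ($o{\left(h,m \right)} = \left(h + m\right) - \left(h - 4 m\right) = 5 m$)
$\left(-27 - 48\right) o{\left(D{\left(-5 \right)},-4 \right)} = \left(-27 - 48\right) 5 \left(-4\right) = \left(-75\right) \left(-20\right) = 1500$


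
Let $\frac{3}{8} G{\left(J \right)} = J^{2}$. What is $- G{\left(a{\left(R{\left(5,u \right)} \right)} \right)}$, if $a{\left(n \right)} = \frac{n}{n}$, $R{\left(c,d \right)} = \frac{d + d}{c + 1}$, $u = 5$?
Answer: $- \frac{8}{3} \approx -2.6667$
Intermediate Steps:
$R{\left(c,d \right)} = \frac{2 d}{1 + c}$
$a{\left(n \right)} = 1$
$G{\left(J \right)} = \frac{8 J^{2}}{3}$
$- G{\left(a{\left(R{\left(5,u \right)} \right)} \right)} = - \frac{8 \cdot 1^{2}}{3} = - \frac{8 \cdot 1}{3} = \left(-1\right) \frac{8}{3} = - \frac{8}{3}$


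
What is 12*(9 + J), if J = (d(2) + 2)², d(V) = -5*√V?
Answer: 756 - 240*√2 ≈ 416.59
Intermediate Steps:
J = (2 - 5*√2)² (J = (-5*√2 + 2)² = (2 - 5*√2)² ≈ 25.716)
12*(9 + J) = 12*(9 + (54 - 20*√2)) = 12*(63 - 20*√2) = 756 - 240*√2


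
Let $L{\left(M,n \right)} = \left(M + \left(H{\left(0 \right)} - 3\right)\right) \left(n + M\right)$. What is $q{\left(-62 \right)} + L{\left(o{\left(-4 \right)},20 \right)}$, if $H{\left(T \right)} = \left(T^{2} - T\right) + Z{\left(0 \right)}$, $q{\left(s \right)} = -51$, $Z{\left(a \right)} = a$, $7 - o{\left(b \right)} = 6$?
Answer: $-93$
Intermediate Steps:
$o{\left(b \right)} = 1$ ($o{\left(b \right)} = 7 - 6 = 1$)
$H{\left(T \right)} = T^{2} - T$ ($H{\left(T \right)} = \left(T^{2} - T\right) + 0 = T^{2} - T$)
$L{\left(M,n \right)} = \left(-3 + M\right) \left(M + n\right)$ ($L{\left(M,n \right)} = \left(M - \left(3 + 0 \left(-1 + 0\right)\right)\right) \left(n + M\right) = \left(M + \left(0 \left(-1\right) - 3\right)\right) \left(M + n\right) = \left(M + \left(0 - 3\right)\right) \left(M + n\right) = \left(M - 3\right) \left(M + n\right) = \left(-3 + M\right) \left(M + n\right)$)
$q{\left(-62 \right)} + L{\left(o{\left(-4 \right)},20 \right)} = -51 + \left(1^{2} - 3 - 60 + 1 \cdot 20\right) = -51 + \left(1 - 3 - 60 + 20\right) = -51 - 42 = -93$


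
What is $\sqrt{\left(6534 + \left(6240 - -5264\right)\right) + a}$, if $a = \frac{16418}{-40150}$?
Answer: $\frac{3 \sqrt{32307780747}}{4015} \approx 134.3$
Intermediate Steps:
$a = - \frac{8209}{20075}$ ($a = 16418 \left(- \frac{1}{40150}\right) = - \frac{8209}{20075} \approx -0.40892$)
$\sqrt{\left(6534 + \left(6240 - -5264\right)\right) + a} = \sqrt{\left(6534 + \left(6240 - -5264\right)\right) - \frac{8209}{20075}} = \sqrt{\left(6534 + \left(6240 + 5264\right)\right) - \frac{8209}{20075}} = \sqrt{\left(6534 + 11504\right) - \frac{8209}{20075}} = \sqrt{18038 - \frac{8209}{20075}} = \sqrt{\frac{362104641}{20075}} = \frac{3 \sqrt{32307780747}}{4015}$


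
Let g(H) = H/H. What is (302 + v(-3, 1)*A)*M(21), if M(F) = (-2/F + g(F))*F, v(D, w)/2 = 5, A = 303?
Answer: 63308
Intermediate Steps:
g(H) = 1
v(D, w) = 10 (v(D, w) = 2*5 = 10)
M(F) = F*(1 - 2/F) (M(F) = (-2/F + 1)*F = (1 - 2/F)*F = F*(1 - 2/F))
(302 + v(-3, 1)*A)*M(21) = (302 + 10*303)*(-2 + 21) = (302 + 3030)*19 = 3332*19 = 63308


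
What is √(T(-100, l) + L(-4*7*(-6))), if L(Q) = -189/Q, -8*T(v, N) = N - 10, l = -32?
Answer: √66/4 ≈ 2.0310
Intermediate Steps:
T(v, N) = 5/4 - N/8 (T(v, N) = -(N - 10)/8 = -(-10 + N)/8 = 5/4 - N/8)
√(T(-100, l) + L(-4*7*(-6))) = √((5/4 - ⅛*(-32)) - 189/(-4*7*(-6))) = √((5/4 + 4) - 189/((-28*(-6)))) = √(21/4 - 189/168) = √(21/4 - 189*1/168) = √(21/4 - 9/8) = √(33/8) = √66/4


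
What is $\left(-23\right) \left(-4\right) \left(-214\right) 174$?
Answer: $-3425712$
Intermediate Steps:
$\left(-23\right) \left(-4\right) \left(-214\right) 174 = 92 \left(-214\right) 174 = \left(-19688\right) 174 = -3425712$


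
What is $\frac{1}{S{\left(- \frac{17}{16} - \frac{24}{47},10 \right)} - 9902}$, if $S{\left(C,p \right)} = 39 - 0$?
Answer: $- \frac{1}{9863} \approx -0.00010139$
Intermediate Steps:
$S{\left(C,p \right)} = 39$ ($S{\left(C,p \right)} = 39 + 0 = 39$)
$\frac{1}{S{\left(- \frac{17}{16} - \frac{24}{47},10 \right)} - 9902} = \frac{1}{39 - 9902} = \frac{1}{-9863} = - \frac{1}{9863}$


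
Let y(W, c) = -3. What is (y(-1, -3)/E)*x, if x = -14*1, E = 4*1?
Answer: 21/2 ≈ 10.500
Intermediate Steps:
E = 4
x = -14
(y(-1, -3)/E)*x = (-3/4)*(-14) = ((1/4)*(-3))*(-14) = -3/4*(-14) = 21/2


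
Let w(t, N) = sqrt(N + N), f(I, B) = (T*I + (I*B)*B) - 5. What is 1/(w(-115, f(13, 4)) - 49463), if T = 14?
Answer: -49463/2446587599 - sqrt(770)/2446587599 ≈ -2.0228e-5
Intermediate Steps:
f(I, B) = -5 + 14*I + I*B**2 (f(I, B) = (14*I + (I*B)*B) - 5 = (14*I + (B*I)*B) - 5 = (14*I + I*B**2) - 5 = -5 + 14*I + I*B**2)
w(t, N) = sqrt(2)*sqrt(N) (w(t, N) = sqrt(2*N) = sqrt(2)*sqrt(N))
1/(w(-115, f(13, 4)) - 49463) = 1/(sqrt(2)*sqrt(-5 + 14*13 + 13*4**2) - 49463) = 1/(sqrt(2)*sqrt(-5 + 182 + 13*16) - 49463) = 1/(sqrt(2)*sqrt(-5 + 182 + 208) - 49463) = 1/(sqrt(2)*sqrt(385) - 49463) = 1/(sqrt(770) - 49463) = 1/(-49463 + sqrt(770))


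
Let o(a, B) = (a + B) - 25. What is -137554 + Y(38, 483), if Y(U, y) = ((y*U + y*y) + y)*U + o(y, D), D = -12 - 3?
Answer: 9443677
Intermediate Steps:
D = -15
o(a, B) = -25 + B + a (o(a, B) = (B + a) - 25 = -25 + B + a)
Y(U, y) = -40 + y + U*(y + y² + U*y) (Y(U, y) = ((y*U + y*y) + y)*U + (-25 - 15 + y) = ((U*y + y²) + y)*U + (-40 + y) = ((y² + U*y) + y)*U + (-40 + y) = (y + y² + U*y)*U + (-40 + y) = U*(y + y² + U*y) + (-40 + y) = -40 + y + U*(y + y² + U*y))
-137554 + Y(38, 483) = -137554 + (-40 + 483 + 38*483 + 38*483² + 483*38²) = -137554 + (-40 + 483 + 18354 + 38*233289 + 483*1444) = -137554 + (-40 + 483 + 18354 + 8864982 + 697452) = -137554 + 9581231 = 9443677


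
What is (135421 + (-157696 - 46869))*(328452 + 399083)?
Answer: -50304680040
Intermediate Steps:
(135421 + (-157696 - 46869))*(328452 + 399083) = (135421 - 204565)*727535 = -69144*727535 = -50304680040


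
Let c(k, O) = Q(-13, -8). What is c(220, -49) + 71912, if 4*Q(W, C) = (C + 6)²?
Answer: 71913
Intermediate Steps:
Q(W, C) = (6 + C)²/4 (Q(W, C) = (C + 6)²/4 = (6 + C)²/4)
c(k, O) = 1 (c(k, O) = (6 - 8)²/4 = (¼)*(-2)² = (¼)*4 = 1)
c(220, -49) + 71912 = 1 + 71912 = 71913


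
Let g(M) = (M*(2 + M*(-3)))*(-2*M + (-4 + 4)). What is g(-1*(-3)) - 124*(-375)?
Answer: 46626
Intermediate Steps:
g(M) = -2*M**2*(2 - 3*M) (g(M) = (M*(2 - 3*M))*(-2*M + 0) = (M*(2 - 3*M))*(-2*M) = -2*M**2*(2 - 3*M))
g(-1*(-3)) - 124*(-375) = (-1*(-3))**2*(-4 + 6*(-1*(-3))) - 124*(-375) = 3**2*(-4 + 6*3) + 46500 = 9*(-4 + 18) + 46500 = 9*14 + 46500 = 126 + 46500 = 46626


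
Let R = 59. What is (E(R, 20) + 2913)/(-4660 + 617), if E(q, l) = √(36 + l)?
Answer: -2913/4043 - 2*√14/4043 ≈ -0.72236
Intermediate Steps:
(E(R, 20) + 2913)/(-4660 + 617) = (√(36 + 20) + 2913)/(-4660 + 617) = (√56 + 2913)/(-4043) = (2*√14 + 2913)*(-1/4043) = (2913 + 2*√14)*(-1/4043) = -2913/4043 - 2*√14/4043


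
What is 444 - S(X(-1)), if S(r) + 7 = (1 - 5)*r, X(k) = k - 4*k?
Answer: 463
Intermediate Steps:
X(k) = -3*k
S(r) = -7 - 4*r (S(r) = -7 + (1 - 5)*r = -7 - 4*r)
444 - S(X(-1)) = 444 - (-7 - (-12)*(-1)) = 444 - (-7 - 4*3) = 444 - (-7 - 12) = 444 - 1*(-19) = 444 + 19 = 463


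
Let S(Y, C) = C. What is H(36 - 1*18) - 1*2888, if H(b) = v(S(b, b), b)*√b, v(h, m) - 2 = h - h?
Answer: -2888 + 6*√2 ≈ -2879.5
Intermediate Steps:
v(h, m) = 2 (v(h, m) = 2 + (h - h) = 2 + 0 = 2)
H(b) = 2*√b
H(36 - 1*18) - 1*2888 = 2*√(36 - 1*18) - 1*2888 = 2*√(36 - 18) - 2888 = 2*√18 - 2888 = 2*(3*√2) - 2888 = 6*√2 - 2888 = -2888 + 6*√2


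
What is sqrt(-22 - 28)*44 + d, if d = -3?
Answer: -3 + 220*I*sqrt(2) ≈ -3.0 + 311.13*I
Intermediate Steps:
sqrt(-22 - 28)*44 + d = sqrt(-22 - 28)*44 - 3 = sqrt(-50)*44 - 3 = (5*I*sqrt(2))*44 - 3 = 220*I*sqrt(2) - 3 = -3 + 220*I*sqrt(2)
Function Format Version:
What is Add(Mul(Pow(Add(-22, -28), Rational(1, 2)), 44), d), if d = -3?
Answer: Add(-3, Mul(220, I, Pow(2, Rational(1, 2)))) ≈ Add(-3.0000, Mul(311.13, I))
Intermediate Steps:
Add(Mul(Pow(Add(-22, -28), Rational(1, 2)), 44), d) = Add(Mul(Pow(Add(-22, -28), Rational(1, 2)), 44), -3) = Add(Mul(Pow(-50, Rational(1, 2)), 44), -3) = Add(Mul(Mul(5, I, Pow(2, Rational(1, 2))), 44), -3) = Add(Mul(220, I, Pow(2, Rational(1, 2))), -3) = Add(-3, Mul(220, I, Pow(2, Rational(1, 2))))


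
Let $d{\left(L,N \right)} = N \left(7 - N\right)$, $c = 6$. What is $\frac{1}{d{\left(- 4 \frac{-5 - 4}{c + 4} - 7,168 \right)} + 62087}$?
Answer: $\frac{1}{35039} \approx 2.854 \cdot 10^{-5}$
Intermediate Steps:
$\frac{1}{d{\left(- 4 \frac{-5 - 4}{c + 4} - 7,168 \right)} + 62087} = \frac{1}{168 \left(7 - 168\right) + 62087} = \frac{1}{168 \left(-161\right) + 62087} = \frac{1}{-27048 + 62087} = \frac{1}{35039}$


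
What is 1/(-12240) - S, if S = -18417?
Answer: 225424079/12240 ≈ 18417.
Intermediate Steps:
1/(-12240) - S = 1/(-12240) - 1*(-18417) = -1/12240 + 18417 = 225424079/12240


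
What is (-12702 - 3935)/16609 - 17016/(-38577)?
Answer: -119728935/213575131 ≈ -0.56059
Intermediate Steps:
(-12702 - 3935)/16609 - 17016/(-38577) = -16637*1/16609 - 17016*(-1/38577) = -16637/16609 + 5672/12859 = -119728935/213575131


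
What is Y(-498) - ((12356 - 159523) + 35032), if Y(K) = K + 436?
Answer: 112073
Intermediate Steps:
Y(K) = 436 + K
Y(-498) - ((12356 - 159523) + 35032) = (436 - 498) - ((12356 - 159523) + 35032) = -62 - (-147167 + 35032) = -62 - 1*(-112135) = -62 + 112135 = 112073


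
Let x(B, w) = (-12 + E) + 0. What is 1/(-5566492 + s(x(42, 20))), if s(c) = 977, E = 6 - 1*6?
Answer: -1/5565515 ≈ -1.7968e-7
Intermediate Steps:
E = 0 (E = 6 - 6 = 0)
x(B, w) = -12 (x(B, w) = (-12 + 0) + 0 = -12 + 0 = -12)
1/(-5566492 + s(x(42, 20))) = 1/(-5566492 + 977) = 1/(-5565515) = -1/5565515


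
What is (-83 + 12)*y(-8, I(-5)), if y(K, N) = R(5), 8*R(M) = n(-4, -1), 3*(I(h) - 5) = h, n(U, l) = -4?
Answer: 71/2 ≈ 35.500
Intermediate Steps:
I(h) = 5 + h/3
R(M) = -½ (R(M) = (⅛)*(-4) = -½)
y(K, N) = -½
(-83 + 12)*y(-8, I(-5)) = (-83 + 12)*(-½) = -71*(-½) = 71/2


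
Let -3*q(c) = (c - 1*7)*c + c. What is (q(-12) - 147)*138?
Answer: -30222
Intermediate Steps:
q(c) = -c/3 - c*(-7 + c)/3 (q(c) = -((c - 1*7)*c + c)/3 = -((c - 7)*c + c)/3 = -((-7 + c)*c + c)/3 = -(c*(-7 + c) + c)/3 = -(c + c*(-7 + c))/3 = -c/3 - c*(-7 + c)/3)
(q(-12) - 147)*138 = ((⅓)*(-12)*(6 - 1*(-12)) - 147)*138 = ((⅓)*(-12)*(6 + 12) - 147)*138 = ((⅓)*(-12)*18 - 147)*138 = (-72 - 147)*138 = -219*138 = -30222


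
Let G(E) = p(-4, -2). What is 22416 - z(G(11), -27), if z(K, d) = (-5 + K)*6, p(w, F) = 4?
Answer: 22422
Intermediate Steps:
G(E) = 4
z(K, d) = -30 + 6*K
22416 - z(G(11), -27) = 22416 - (-30 + 6*4) = 22416 - (-30 + 24) = 22416 - 1*(-6) = 22416 + 6 = 22422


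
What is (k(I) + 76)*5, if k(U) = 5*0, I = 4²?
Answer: 380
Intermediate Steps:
I = 16
k(U) = 0
(k(I) + 76)*5 = (0 + 76)*5 = 76*5 = 380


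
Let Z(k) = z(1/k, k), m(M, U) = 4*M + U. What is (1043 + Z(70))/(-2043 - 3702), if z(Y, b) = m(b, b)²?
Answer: -41181/1915 ≈ -21.504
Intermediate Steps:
m(M, U) = U + 4*M
z(Y, b) = 25*b² (z(Y, b) = (b + 4*b)² = (5*b)² = 25*b²)
Z(k) = 25*k²
(1043 + Z(70))/(-2043 - 3702) = (1043 + 25*70²)/(-2043 - 3702) = (1043 + 25*4900)/(-5745) = (1043 + 122500)*(-1/5745) = 123543*(-1/5745) = -41181/1915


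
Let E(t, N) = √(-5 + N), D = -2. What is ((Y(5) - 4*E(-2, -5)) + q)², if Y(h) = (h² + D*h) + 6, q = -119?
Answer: 9444 + 784*I*√10 ≈ 9444.0 + 2479.2*I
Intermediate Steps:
Y(h) = 6 + h² - 2*h (Y(h) = (h² - 2*h) + 6 = 6 + h² - 2*h)
((Y(5) - 4*E(-2, -5)) + q)² = (((6 + 5² - 2*5) - 4*√(-5 - 5)) - 119)² = (((6 + 25 - 10) - 4*I*√10) - 119)² = ((21 - 4*I*√10) - 119)² = (-98 - 4*I*√10)²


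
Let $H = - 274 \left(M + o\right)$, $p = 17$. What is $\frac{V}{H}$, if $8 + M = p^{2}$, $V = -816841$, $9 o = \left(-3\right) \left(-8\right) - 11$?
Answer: $\frac{7351569}{696508} \approx 10.555$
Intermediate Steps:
$o = \frac{13}{9}$ ($o = \frac{\left(-3\right) \left(-8\right) - 11}{9} = \frac{24 - 11}{9} = \frac{1}{9} \cdot 13 = \frac{13}{9} \approx 1.4444$)
$M = 281$ ($M = -8 + 17^{2} = -8 + 289 = 281$)
$H = - \frac{696508}{9}$ ($H = - 274 \left(281 + \frac{13}{9}\right) = \left(-274\right) \frac{2542}{9} = - \frac{696508}{9} \approx -77390.0$)
$\frac{V}{H} = - \frac{816841}{- \frac{696508}{9}} = \left(-816841\right) \left(- \frac{9}{696508}\right) = \frac{7351569}{696508}$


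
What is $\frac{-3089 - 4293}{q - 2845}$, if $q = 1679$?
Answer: $\frac{3691}{583} \approx 6.331$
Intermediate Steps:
$\frac{-3089 - 4293}{q - 2845} = \frac{-3089 - 4293}{1679 - 2845} = - \frac{7382}{-1166} = \left(-7382\right) \left(- \frac{1}{1166}\right) = \frac{3691}{583}$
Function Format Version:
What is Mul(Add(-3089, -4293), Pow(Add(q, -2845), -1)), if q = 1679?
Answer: Rational(3691, 583) ≈ 6.3310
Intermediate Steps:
Mul(Add(-3089, -4293), Pow(Add(q, -2845), -1)) = Mul(Add(-3089, -4293), Pow(Add(1679, -2845), -1)) = Mul(-7382, Pow(-1166, -1)) = Mul(-7382, Rational(-1, 1166)) = Rational(3691, 583)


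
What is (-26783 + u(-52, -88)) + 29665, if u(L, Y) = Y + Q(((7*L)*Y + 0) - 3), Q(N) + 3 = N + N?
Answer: 66849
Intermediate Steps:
Q(N) = -3 + 2*N (Q(N) = -3 + (N + N) = -3 + 2*N)
u(L, Y) = -9 + Y + 14*L*Y (u(L, Y) = Y + (-3 + 2*(((7*L)*Y + 0) - 3)) = Y + (-3 + 2*((7*L*Y + 0) - 3)) = Y + (-3 + 2*(7*L*Y - 3)) = Y + (-3 + 2*(-3 + 7*L*Y)) = Y + (-3 + (-6 + 14*L*Y)) = Y + (-9 + 14*L*Y) = -9 + Y + 14*L*Y)
(-26783 + u(-52, -88)) + 29665 = (-26783 + (-9 - 88 + 14*(-52)*(-88))) + 29665 = (-26783 + (-9 - 88 + 64064)) + 29665 = (-26783 + 63967) + 29665 = 37184 + 29665 = 66849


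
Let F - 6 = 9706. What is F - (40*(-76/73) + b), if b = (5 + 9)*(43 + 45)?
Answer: 622080/73 ≈ 8521.6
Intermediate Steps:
b = 1232 (b = 14*88 = 1232)
F = 9712 (F = 6 + 9706 = 9712)
F - (40*(-76/73) + b) = 9712 - (40*(-76/73) + 1232) = 9712 - (-3040/73 + 1232) = 9712 - 1*86896/73 = 9712 - 86896/73 = 622080/73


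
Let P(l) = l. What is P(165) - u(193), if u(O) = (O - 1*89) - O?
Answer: 254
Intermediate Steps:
u(O) = -89 (u(O) = (O - 89) - O = (-89 + O) - O = -89)
P(165) - u(193) = 165 - 1*(-89) = 165 + 89 = 254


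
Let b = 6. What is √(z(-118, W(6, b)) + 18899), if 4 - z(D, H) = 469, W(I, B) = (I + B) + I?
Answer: √18434 ≈ 135.77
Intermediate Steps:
W(I, B) = B + 2*I (W(I, B) = (B + I) + I = B + 2*I)
z(D, H) = -465 (z(D, H) = 4 - 1*469 = 4 - 469 = -465)
√(z(-118, W(6, b)) + 18899) = √(-465 + 18899) = √18434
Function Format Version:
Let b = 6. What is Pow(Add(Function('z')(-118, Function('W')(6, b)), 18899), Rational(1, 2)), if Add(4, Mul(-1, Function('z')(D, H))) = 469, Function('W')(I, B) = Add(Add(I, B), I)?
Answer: Pow(18434, Rational(1, 2)) ≈ 135.77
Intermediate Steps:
Function('W')(I, B) = Add(B, Mul(2, I)) (Function('W')(I, B) = Add(Add(B, I), I) = Add(B, Mul(2, I)))
Function('z')(D, H) = -465 (Function('z')(D, H) = Add(4, Mul(-1, 469)) = Add(4, -469) = -465)
Pow(Add(Function('z')(-118, Function('W')(6, b)), 18899), Rational(1, 2)) = Pow(Add(-465, 18899), Rational(1, 2)) = Pow(18434, Rational(1, 2))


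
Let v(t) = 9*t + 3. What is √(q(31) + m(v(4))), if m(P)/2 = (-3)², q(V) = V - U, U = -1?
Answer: 5*√2 ≈ 7.0711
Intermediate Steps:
v(t) = 3 + 9*t
q(V) = 1 + V (q(V) = V - 1*(-1) = V + 1 = 1 + V)
m(P) = 18 (m(P) = 2*(-3)² = 2*9 = 18)
√(q(31) + m(v(4))) = √((1 + 31) + 18) = √(32 + 18) = √50 = 5*√2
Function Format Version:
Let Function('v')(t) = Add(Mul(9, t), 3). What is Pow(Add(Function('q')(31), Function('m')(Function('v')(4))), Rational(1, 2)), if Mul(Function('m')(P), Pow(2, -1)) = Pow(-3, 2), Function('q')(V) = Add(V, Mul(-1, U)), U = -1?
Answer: Mul(5, Pow(2, Rational(1, 2))) ≈ 7.0711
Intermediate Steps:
Function('v')(t) = Add(3, Mul(9, t))
Function('q')(V) = Add(1, V) (Function('q')(V) = Add(V, Mul(-1, -1)) = Add(V, 1) = Add(1, V))
Function('m')(P) = 18 (Function('m')(P) = Mul(2, Pow(-3, 2)) = Mul(2, 9) = 18)
Pow(Add(Function('q')(31), Function('m')(Function('v')(4))), Rational(1, 2)) = Pow(Add(Add(1, 31), 18), Rational(1, 2)) = Pow(Add(32, 18), Rational(1, 2)) = Pow(50, Rational(1, 2)) = Mul(5, Pow(2, Rational(1, 2)))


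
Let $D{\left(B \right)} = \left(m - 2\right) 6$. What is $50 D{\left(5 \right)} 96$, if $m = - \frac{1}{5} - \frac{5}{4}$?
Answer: $-99360$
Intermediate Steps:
$m = - \frac{29}{20}$ ($m = \left(-1\right) \frac{1}{5} - \frac{5}{4} = - \frac{1}{5} - \frac{5}{4} = - \frac{29}{20} \approx -1.45$)
$D{\left(B \right)} = - \frac{207}{10}$ ($D{\left(B \right)} = \left(- \frac{29}{20} - 2\right) 6 = \left(- \frac{69}{20}\right) 6 = - \frac{207}{10}$)
$50 D{\left(5 \right)} 96 = 50 \left(- \frac{207}{10}\right) 96 = \left(-1035\right) 96 = -99360$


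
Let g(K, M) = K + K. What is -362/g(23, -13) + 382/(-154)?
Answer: -18330/1771 ≈ -10.350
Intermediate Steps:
g(K, M) = 2*K
-362/g(23, -13) + 382/(-154) = -362/(2*23) + 382/(-154) = -362/46 + 382*(-1/154) = -362*1/46 - 191/77 = -181/23 - 191/77 = -18330/1771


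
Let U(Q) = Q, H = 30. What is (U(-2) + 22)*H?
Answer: 600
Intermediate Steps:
(U(-2) + 22)*H = (-2 + 22)*30 = 20*30 = 600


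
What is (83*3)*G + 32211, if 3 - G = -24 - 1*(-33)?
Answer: 30717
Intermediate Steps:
G = -6 (G = 3 - (-24 - 1*(-33)) = 3 - (-24 + 33) = 3 - 1*9 = 3 - 9 = -6)
(83*3)*G + 32211 = (83*3)*(-6) + 32211 = 249*(-6) + 32211 = -1494 + 32211 = 30717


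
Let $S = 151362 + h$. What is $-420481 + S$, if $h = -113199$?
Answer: $-382318$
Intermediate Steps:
$S = 38163$ ($S = 151362 - 113199 = 38163$)
$-420481 + S = -420481 + 38163 = -382318$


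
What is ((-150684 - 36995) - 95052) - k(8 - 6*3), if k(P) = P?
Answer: -282721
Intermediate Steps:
((-150684 - 36995) - 95052) - k(8 - 6*3) = ((-150684 - 36995) - 95052) - (8 - 6*3) = (-187679 - 95052) - (8 - 18) = -282731 - 1*(-10) = -282731 + 10 = -282721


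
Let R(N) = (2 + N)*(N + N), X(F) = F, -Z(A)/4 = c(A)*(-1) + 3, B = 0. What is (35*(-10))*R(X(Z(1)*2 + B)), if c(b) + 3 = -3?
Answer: -3528000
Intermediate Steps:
c(b) = -6 (c(b) = -3 - 3 = -6)
Z(A) = -36 (Z(A) = -4*(-6*(-1) + 3) = -4*(6 + 3) = -4*9 = -36)
R(N) = 2*N*(2 + N) (R(N) = (2 + N)*(2*N) = 2*N*(2 + N))
(35*(-10))*R(X(Z(1)*2 + B)) = (35*(-10))*(2*(-36*2 + 0)*(2 + (-36*2 + 0))) = -700*(-72 + 0)*(2 + (-72 + 0)) = -700*(-72)*(2 - 72) = -700*(-72)*(-70) = -350*10080 = -3528000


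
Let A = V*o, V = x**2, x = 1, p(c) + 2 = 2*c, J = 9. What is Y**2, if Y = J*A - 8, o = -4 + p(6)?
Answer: 2116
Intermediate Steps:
p(c) = -2 + 2*c
o = 6 (o = -4 + (-2 + 2*6) = -4 + (-2 + 12) = -4 + 10 = 6)
V = 1 (V = 1**2 = 1)
A = 6 (A = 1*6 = 6)
Y = 46 (Y = 9*6 - 8 = 54 - 8 = 46)
Y**2 = 46**2 = 2116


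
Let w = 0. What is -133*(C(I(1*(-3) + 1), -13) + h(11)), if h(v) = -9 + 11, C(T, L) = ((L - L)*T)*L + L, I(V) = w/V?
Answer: 1463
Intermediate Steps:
I(V) = 0 (I(V) = 0/V = 0)
C(T, L) = L (C(T, L) = (0*T)*L + L = 0*L + L = 0 + L = L)
h(v) = 2
-133*(C(I(1*(-3) + 1), -13) + h(11)) = -133*(-13 + 2) = -133*(-11) = 1463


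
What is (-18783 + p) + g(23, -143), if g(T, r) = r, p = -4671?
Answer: -23597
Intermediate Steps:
(-18783 + p) + g(23, -143) = (-18783 - 4671) - 143 = -23454 - 143 = -23597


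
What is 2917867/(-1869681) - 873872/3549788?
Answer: -272537980387/150840254037 ≈ -1.8068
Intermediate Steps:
2917867/(-1869681) - 873872/3549788 = 2917867*(-1/1869681) - 873872*1/3549788 = -2917867/1869681 - 218468/887447 = -272537980387/150840254037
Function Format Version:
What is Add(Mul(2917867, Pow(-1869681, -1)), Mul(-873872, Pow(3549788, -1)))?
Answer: Rational(-272537980387, 150840254037) ≈ -1.8068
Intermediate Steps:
Add(Mul(2917867, Pow(-1869681, -1)), Mul(-873872, Pow(3549788, -1))) = Add(Mul(2917867, Rational(-1, 1869681)), Mul(-873872, Rational(1, 3549788))) = Add(Rational(-2917867, 1869681), Rational(-218468, 887447)) = Rational(-272537980387, 150840254037)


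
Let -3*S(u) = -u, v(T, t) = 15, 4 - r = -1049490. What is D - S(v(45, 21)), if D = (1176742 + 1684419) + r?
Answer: 3910650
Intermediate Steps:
r = 1049494 (r = 4 - 1*(-1049490) = 4 + 1049490 = 1049494)
D = 3910655 (D = (1176742 + 1684419) + 1049494 = 2861161 + 1049494 = 3910655)
S(u) = u/3 (S(u) = -(-1)*u/3 = u/3)
D - S(v(45, 21)) = 3910655 - 15/3 = 3910655 - 1*5 = 3910655 - 5 = 3910650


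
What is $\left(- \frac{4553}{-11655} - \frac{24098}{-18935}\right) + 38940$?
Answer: $\frac{245541011507}{6305355} \approx 38942.0$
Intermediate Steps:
$\left(- \frac{4553}{-11655} - \frac{24098}{-18935}\right) + 38940 = \left(\left(-4553\right) \left(- \frac{1}{11655}\right) - - \frac{24098}{18935}\right) + 38940 = \left(\frac{4553}{11655} + \frac{24098}{18935}\right) + 38940 = \frac{10487807}{6305355} + 38940 = \frac{245541011507}{6305355}$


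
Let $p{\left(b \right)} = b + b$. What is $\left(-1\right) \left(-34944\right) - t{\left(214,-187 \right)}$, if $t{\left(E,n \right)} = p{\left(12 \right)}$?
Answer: $34920$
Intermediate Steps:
$p{\left(b \right)} = 2 b$
$t{\left(E,n \right)} = 24$ ($t{\left(E,n \right)} = 2 \cdot 12 = 24$)
$\left(-1\right) \left(-34944\right) - t{\left(214,-187 \right)} = \left(-1\right) \left(-34944\right) - 24 = 34944 - 24 = 34920$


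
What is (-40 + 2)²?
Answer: 1444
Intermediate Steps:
(-40 + 2)² = (-38)² = 1444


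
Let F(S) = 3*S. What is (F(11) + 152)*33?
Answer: 6105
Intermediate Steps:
(F(11) + 152)*33 = (3*11 + 152)*33 = (33 + 152)*33 = 185*33 = 6105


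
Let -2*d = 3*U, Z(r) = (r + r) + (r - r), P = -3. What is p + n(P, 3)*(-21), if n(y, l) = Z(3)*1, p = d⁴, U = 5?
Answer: 48609/16 ≈ 3038.1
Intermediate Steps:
Z(r) = 2*r (Z(r) = 2*r + 0 = 2*r)
d = -15/2 (d = -3*5/2 = -½*15 = -15/2 ≈ -7.5000)
p = 50625/16 (p = (-15/2)⁴ = 50625/16 ≈ 3164.1)
n(y, l) = 6 (n(y, l) = (2*3)*1 = 6*1 = 6)
p + n(P, 3)*(-21) = 50625/16 + 6*(-21) = 50625/16 - 126 = 48609/16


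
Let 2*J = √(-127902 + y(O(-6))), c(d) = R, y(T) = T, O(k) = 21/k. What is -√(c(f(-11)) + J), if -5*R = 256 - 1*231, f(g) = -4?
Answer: -√(-20 + I*√511622)/2 ≈ -9.3244 - 9.5888*I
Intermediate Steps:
R = -5 (R = -(256 - 1*231)/5 = -(256 - 231)/5 = -⅕*25 = -5)
c(d) = -5
J = I*√511622/4 (J = √(-127902 + 21/(-6))/2 = √(-127902 + 21*(-⅙))/2 = √(-127902 - 7/2)/2 = √(-255811/2)/2 = (I*√511622/2)/2 = I*√511622/4 ≈ 178.82*I)
-√(c(f(-11)) + J) = -√(-5 + I*√511622/4)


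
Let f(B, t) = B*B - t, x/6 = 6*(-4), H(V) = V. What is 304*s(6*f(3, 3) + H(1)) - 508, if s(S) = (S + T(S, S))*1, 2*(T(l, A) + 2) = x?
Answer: -11756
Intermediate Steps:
x = -144 (x = 6*(6*(-4)) = 6*(-24) = -144)
T(l, A) = -74 (T(l, A) = -2 + (½)*(-144) = -2 - 72 = -74)
f(B, t) = B² - t
s(S) = -74 + S (s(S) = (S - 74)*1 = (-74 + S)*1 = -74 + S)
304*s(6*f(3, 3) + H(1)) - 508 = 304*(-74 + (6*(3² - 1*3) + 1)) - 508 = 304*(-74 + (6*(9 - 3) + 1)) - 508 = 304*(-74 + (6*6 + 1)) - 508 = 304*(-74 + (36 + 1)) - 508 = 304*(-74 + 37) - 508 = 304*(-37) - 508 = -11248 - 508 = -11756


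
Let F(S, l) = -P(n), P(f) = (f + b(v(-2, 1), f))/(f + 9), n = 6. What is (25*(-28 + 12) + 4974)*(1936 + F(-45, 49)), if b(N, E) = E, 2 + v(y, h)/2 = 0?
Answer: 44258024/5 ≈ 8.8516e+6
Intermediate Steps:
v(y, h) = -4 (v(y, h) = -4 + 2*0 = -4 + 0 = -4)
P(f) = 2*f/(9 + f) (P(f) = (f + f)/(f + 9) = (2*f)/(9 + f) = 2*f/(9 + f))
F(S, l) = -⅘ (F(S, l) = -2*6/(9 + 6) = -2*6/15 = -1*⅘ = -⅘)
(25*(-28 + 12) + 4974)*(1936 + F(-45, 49)) = (25*(-28 + 12) + 4974)*(1936 - ⅘) = (25*(-16) + 4974)*(9676/5) = (-400 + 4974)*(9676/5) = 4574*(9676/5) = 44258024/5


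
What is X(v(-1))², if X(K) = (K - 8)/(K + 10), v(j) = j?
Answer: 1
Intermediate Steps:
X(K) = (-8 + K)/(10 + K)
X(v(-1))² = ((-8 - 1)/(10 - 1))² = (-9/9)² = ((⅑)*(-9))² = (-1)² = 1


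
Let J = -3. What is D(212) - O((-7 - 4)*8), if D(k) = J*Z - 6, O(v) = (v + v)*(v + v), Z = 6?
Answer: -31000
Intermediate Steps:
O(v) = 4*v² (O(v) = (2*v)*(2*v) = 4*v²)
D(k) = -24 (D(k) = -3*6 - 6 = -18 - 6 = -24)
D(212) - O((-7 - 4)*8) = -24 - 4*((-7 - 4)*8)² = -24 - 4*(-11*8)² = -24 - 4*(-88)² = -24 - 4*7744 = -24 - 1*30976 = -24 - 30976 = -31000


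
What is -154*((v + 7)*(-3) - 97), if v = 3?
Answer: 19558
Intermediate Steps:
-154*((v + 7)*(-3) - 97) = -154*((3 + 7)*(-3) - 97) = -154*(10*(-3) - 97) = -154*(-30 - 97) = -154*(-127) = 19558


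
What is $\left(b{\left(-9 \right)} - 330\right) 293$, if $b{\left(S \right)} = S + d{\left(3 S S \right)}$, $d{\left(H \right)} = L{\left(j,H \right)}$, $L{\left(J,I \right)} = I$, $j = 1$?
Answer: $-28128$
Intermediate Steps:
$d{\left(H \right)} = H$
$b{\left(S \right)} = S + 3 S^{2}$ ($b{\left(S \right)} = S + 3 S S = S + 3 S^{2}$)
$\left(b{\left(-9 \right)} - 330\right) 293 = \left(- 9 \left(1 + 3 \left(-9\right)\right) - 330\right) 293 = \left(- 9 \left(1 - 27\right) - 330\right) 293 = \left(\left(-9\right) \left(-26\right) - 330\right) 293 = \left(234 - 330\right) 293 = \left(-96\right) 293 = -28128$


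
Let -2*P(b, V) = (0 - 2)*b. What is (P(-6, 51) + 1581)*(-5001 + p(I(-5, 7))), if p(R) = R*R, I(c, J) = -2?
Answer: -7870275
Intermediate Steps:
P(b, V) = b (P(b, V) = -(0 - 2)*b/2 = -(-1)*b = b)
p(R) = R²
(P(-6, 51) + 1581)*(-5001 + p(I(-5, 7))) = (-6 + 1581)*(-5001 + (-2)²) = 1575*(-5001 + 4) = 1575*(-4997) = -7870275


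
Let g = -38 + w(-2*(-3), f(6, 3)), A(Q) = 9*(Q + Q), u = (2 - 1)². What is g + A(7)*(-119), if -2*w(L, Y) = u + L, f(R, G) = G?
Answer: -30071/2 ≈ -15036.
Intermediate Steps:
u = 1 (u = 1² = 1)
A(Q) = 18*Q (A(Q) = 9*(2*Q) = 18*Q)
w(L, Y) = -½ - L/2 (w(L, Y) = -(1 + L)/2 = -½ - L/2)
g = -83/2 (g = -38 + (-½ - (-1)*(-3)) = -38 + (-½ - ½*6) = -38 + (-½ - 3) = -38 - 7/2 = -83/2 ≈ -41.500)
g + A(7)*(-119) = -83/2 + (18*7)*(-119) = -83/2 + 126*(-119) = -83/2 - 14994 = -30071/2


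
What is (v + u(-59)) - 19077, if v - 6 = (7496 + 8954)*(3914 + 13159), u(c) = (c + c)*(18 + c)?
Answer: 280836617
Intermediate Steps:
u(c) = 2*c*(18 + c) (u(c) = (2*c)*(18 + c) = 2*c*(18 + c))
v = 280850856 (v = 6 + (7496 + 8954)*(3914 + 13159) = 6 + 16450*17073 = 6 + 280850850 = 280850856)
(v + u(-59)) - 19077 = (280850856 + 2*(-59)*(18 - 59)) - 19077 = (280850856 + 2*(-59)*(-41)) - 19077 = (280850856 + 4838) - 19077 = 280855694 - 19077 = 280836617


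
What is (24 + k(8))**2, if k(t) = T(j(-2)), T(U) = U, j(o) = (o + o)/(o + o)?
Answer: 625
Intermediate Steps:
j(o) = 1 (j(o) = (2*o)/((2*o)) = (2*o)*(1/(2*o)) = 1)
k(t) = 1
(24 + k(8))**2 = (24 + 1)**2 = 25**2 = 625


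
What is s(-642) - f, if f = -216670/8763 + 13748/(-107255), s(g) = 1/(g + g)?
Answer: 3332505381939/134088913940 ≈ 24.853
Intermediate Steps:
s(g) = 1/(2*g)
f = -23359414574/939875565 (f = -216670*1/8763 + 13748*(-1/107255) = -216670/8763 - 13748/107255 = -23359414574/939875565 ≈ -24.854)
s(-642) - f = (1/2)/(-642) - 1*(-23359414574/939875565) = (1/2)*(-1/642) + 23359414574/939875565 = -1/1284 + 23359414574/939875565 = 3332505381939/134088913940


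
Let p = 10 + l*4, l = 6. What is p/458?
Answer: 17/229 ≈ 0.074236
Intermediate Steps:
p = 34 (p = 10 + 6*4 = 10 + 24 = 34)
p/458 = 34/458 = 34*(1/458) = 17/229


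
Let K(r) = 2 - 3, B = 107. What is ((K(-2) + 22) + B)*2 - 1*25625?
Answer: -25369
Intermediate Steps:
K(r) = -1
((K(-2) + 22) + B)*2 - 1*25625 = ((-1 + 22) + 107)*2 - 1*25625 = (21 + 107)*2 - 25625 = 128*2 - 25625 = 256 - 25625 = -25369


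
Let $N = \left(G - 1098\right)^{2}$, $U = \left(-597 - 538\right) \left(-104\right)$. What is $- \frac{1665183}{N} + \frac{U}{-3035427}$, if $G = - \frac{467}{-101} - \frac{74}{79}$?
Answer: $- \frac{330793865030483247341}{231419418248965613883} \approx -1.4294$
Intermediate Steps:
$G = \frac{29419}{7979}$ ($G = \left(-467\right) \left(- \frac{1}{101}\right) - \frac{74}{79} = \frac{467}{101} - \frac{74}{79} = \frac{29419}{7979} \approx 3.6871$)
$U = 118040$ ($U = \left(-1135\right) \left(-104\right) = 118040$)
$N = \frac{76239493899529}{63664441}$ ($N = \left(\frac{29419}{7979} - 1098\right)^{2} = \left(- \frac{8731523}{7979}\right)^{2} = \frac{76239493899529}{63664441} \approx 1.1975 \cdot 10^{6}$)
$- \frac{1665183}{N} + \frac{U}{-3035427} = - \frac{1665183}{\frac{76239493899529}{63664441}} + \frac{118040}{-3035427} = \left(-1665183\right) \frac{63664441}{76239493899529} + 118040 \left(- \frac{1}{3035427}\right) = - \frac{106012944857703}{76239493899529} - \frac{118040}{3035427} = - \frac{330793865030483247341}{231419418248965613883}$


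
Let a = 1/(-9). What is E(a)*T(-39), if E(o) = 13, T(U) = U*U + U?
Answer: 19266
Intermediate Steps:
T(U) = U + U² (T(U) = U² + U = U + U²)
a = -⅑ (a = 1*(-⅑) = -⅑ ≈ -0.11111)
E(a)*T(-39) = 13*(-39*(1 - 39)) = 13*(-39*(-38)) = 13*1482 = 19266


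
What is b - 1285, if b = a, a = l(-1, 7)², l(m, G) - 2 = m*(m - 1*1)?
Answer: -1269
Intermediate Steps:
l(m, G) = 2 + m*(-1 + m) (l(m, G) = 2 + m*(m - 1*1) = 2 + m*(m - 1) = 2 + m*(-1 + m))
a = 16 (a = (2 + (-1)² - 1*(-1))² = (2 + 1 + 1)² = 4² = 16)
b = 16
b - 1285 = 16 - 1285 = -1269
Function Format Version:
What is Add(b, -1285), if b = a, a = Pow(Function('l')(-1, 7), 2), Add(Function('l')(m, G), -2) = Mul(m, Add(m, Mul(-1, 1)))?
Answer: -1269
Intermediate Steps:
Function('l')(m, G) = Add(2, Mul(m, Add(-1, m))) (Function('l')(m, G) = Add(2, Mul(m, Add(m, Mul(-1, 1)))) = Add(2, Mul(m, Add(m, -1))) = Add(2, Mul(m, Add(-1, m))))
a = 16 (a = Pow(Add(2, Pow(-1, 2), Mul(-1, -1)), 2) = Pow(Add(2, 1, 1), 2) = Pow(4, 2) = 16)
b = 16
Add(b, -1285) = Add(16, -1285) = -1269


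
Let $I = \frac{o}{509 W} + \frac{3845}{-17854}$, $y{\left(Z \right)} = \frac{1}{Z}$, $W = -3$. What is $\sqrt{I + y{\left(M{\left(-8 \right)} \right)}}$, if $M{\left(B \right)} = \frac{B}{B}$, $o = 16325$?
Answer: $\frac{i \sqrt{7363065127579806}}{27263058} \approx 3.1474 i$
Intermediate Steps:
$M{\left(B \right)} = 1$
$I = - \frac{297337865}{27263058}$ ($I = \frac{16325}{509 \left(-3\right)} + \frac{3845}{-17854} = \frac{16325}{-1527} + 3845 \left(- \frac{1}{17854}\right) = 16325 \left(- \frac{1}{1527}\right) - \frac{3845}{17854} = - \frac{16325}{1527} - \frac{3845}{17854} = - \frac{297337865}{27263058} \approx -10.906$)
$\sqrt{I + y{\left(M{\left(-8 \right)} \right)}} = \sqrt{- \frac{297337865}{27263058} + 1^{-1}} = \sqrt{- \frac{297337865}{27263058} + 1} = \sqrt{- \frac{270074807}{27263058}} = \frac{i \sqrt{7363065127579806}}{27263058}$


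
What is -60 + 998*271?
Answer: 270398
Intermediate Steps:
-60 + 998*271 = -60 + 270458 = 270398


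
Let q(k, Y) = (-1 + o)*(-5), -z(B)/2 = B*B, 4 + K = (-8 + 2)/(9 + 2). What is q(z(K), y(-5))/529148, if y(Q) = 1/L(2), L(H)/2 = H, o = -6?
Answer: 35/529148 ≈ 6.6144e-5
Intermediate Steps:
L(H) = 2*H
K = -50/11 (K = -4 + (-8 + 2)/(9 + 2) = -4 - 6/11 = -50/11 ≈ -4.5455)
z(B) = -2*B² (z(B) = -2*B*B = -2*B²)
y(Q) = ¼ (y(Q) = 1/(2*2) = 1/4 = ¼)
q(k, Y) = 35 (q(k, Y) = (-1 - 6)*(-5) = -7*(-5) = 35)
q(z(K), y(-5))/529148 = 35/529148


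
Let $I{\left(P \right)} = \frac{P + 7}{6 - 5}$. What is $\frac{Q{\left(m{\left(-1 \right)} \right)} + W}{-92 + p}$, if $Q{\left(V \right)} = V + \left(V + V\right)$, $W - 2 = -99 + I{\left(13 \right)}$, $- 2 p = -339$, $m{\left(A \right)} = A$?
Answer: $- \frac{32}{31} \approx -1.0323$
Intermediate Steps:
$I{\left(P \right)} = 7 + P$ ($I{\left(P \right)} = \frac{7 + P}{1} = \left(7 + P\right) 1 = 7 + P$)
$p = \frac{339}{2}$ ($p = \left(- \frac{1}{2}\right) \left(-339\right) = \frac{339}{2} \approx 169.5$)
$W = -77$ ($W = 2 + \left(-99 + \left(7 + 13\right)\right) = 2 + \left(-99 + 20\right) = 2 - 79 = -77$)
$Q{\left(V \right)} = 3 V$ ($Q{\left(V \right)} = V + 2 V = 3 V$)
$\frac{Q{\left(m{\left(-1 \right)} \right)} + W}{-92 + p} = \frac{3 \left(-1\right) - 77}{-92 + \frac{339}{2}} = \frac{-3 - 77}{\frac{155}{2}} = \left(-80\right) \frac{2}{155} = - \frac{32}{31}$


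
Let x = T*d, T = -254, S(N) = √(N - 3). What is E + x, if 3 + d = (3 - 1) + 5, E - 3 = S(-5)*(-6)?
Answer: -1013 - 12*I*√2 ≈ -1013.0 - 16.971*I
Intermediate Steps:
S(N) = √(-3 + N)
E = 3 - 12*I*√2 (E = 3 + √(-3 - 5)*(-6) = 3 + √(-8)*(-6) = 3 + (2*I*√2)*(-6) = 3 - 12*I*√2 ≈ 3.0 - 16.971*I)
d = 4 (d = -3 + ((3 - 1) + 5) = -3 + (2 + 5) = -3 + 7 = 4)
x = -1016 (x = -254*4 = -1016)
E + x = (3 - 12*I*√2) - 1016 = -1013 - 12*I*√2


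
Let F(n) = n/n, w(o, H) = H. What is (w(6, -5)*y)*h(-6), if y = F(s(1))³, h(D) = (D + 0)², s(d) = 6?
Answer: -180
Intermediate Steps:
h(D) = D²
F(n) = 1
y = 1 (y = 1³ = 1)
(w(6, -5)*y)*h(-6) = -5*1*(-6)² = -5*36 = -180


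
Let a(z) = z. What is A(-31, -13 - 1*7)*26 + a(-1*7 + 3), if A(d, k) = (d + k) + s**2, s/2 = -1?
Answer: -1226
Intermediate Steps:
s = -2 (s = 2*(-1) = -2)
A(d, k) = 4 + d + k (A(d, k) = (d + k) + (-2)**2 = (d + k) + 4 = 4 + d + k)
A(-31, -13 - 1*7)*26 + a(-1*7 + 3) = (4 - 31 + (-13 - 1*7))*26 + (-1*7 + 3) = (4 - 31 + (-13 - 7))*26 + (-7 + 3) = (4 - 31 - 20)*26 - 4 = -47*26 - 4 = -1222 - 4 = -1226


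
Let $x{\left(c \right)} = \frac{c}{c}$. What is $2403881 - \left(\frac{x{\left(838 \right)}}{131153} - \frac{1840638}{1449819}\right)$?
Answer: $\frac{152364557786842754}{63382703769} \approx 2.4039 \cdot 10^{6}$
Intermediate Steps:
$x{\left(c \right)} = 1$
$2403881 - \left(\frac{x{\left(838 \right)}}{131153} - \frac{1840638}{1449819}\right) = 2403881 - \left(1 \cdot \frac{1}{131153} - \frac{1840638}{1449819}\right) = 2403881 - \left(1 \cdot \frac{1}{131153} - \frac{613546}{483273}\right) = 2403881 - \left(\frac{1}{131153} - \frac{613546}{483273}\right) = 2403881 - - \frac{80467915265}{63382703769} = 2403881 + \frac{80467915265}{63382703769} = \frac{152364557786842754}{63382703769}$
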